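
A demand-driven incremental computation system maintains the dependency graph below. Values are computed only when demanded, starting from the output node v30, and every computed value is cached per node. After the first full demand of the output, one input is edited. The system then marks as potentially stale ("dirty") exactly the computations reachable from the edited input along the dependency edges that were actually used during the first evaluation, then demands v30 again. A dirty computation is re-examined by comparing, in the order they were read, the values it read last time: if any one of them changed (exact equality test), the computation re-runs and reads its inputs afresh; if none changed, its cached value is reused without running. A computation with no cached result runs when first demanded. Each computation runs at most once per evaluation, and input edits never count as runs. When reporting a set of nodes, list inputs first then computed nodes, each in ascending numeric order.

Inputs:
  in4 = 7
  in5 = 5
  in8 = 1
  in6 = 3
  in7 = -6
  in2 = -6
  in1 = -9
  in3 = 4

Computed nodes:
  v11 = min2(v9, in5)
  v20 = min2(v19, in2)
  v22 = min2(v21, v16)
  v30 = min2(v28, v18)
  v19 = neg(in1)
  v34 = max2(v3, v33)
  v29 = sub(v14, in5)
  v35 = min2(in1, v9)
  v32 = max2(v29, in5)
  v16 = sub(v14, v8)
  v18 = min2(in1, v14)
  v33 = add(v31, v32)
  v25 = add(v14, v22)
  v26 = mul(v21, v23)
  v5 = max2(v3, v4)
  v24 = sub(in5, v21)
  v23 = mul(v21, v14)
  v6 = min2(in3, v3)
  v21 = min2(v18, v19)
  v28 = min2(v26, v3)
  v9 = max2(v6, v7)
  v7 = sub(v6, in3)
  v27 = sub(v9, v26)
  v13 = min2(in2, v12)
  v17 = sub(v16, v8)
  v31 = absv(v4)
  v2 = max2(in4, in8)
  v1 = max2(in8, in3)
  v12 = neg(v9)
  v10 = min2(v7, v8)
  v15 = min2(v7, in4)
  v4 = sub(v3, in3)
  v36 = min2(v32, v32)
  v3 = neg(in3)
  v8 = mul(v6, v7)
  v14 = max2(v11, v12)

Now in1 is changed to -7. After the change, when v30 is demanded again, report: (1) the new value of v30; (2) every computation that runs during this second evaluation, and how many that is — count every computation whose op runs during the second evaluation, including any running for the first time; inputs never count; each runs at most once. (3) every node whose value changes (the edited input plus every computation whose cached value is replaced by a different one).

New value of v30: -7.
Computations that run: v18, v19, v21, v23, v26, v28, v30 — 7 in total.
Values that change: in1, v18, v19, v21, v23, v26, v30.

First evaluation (everything demanded from the output):
  v3 = neg(4) = -4
  v6 = min2(4, -4) = -4
  v7 = sub(-4, 4) = -8
  v9 = max2(-4, -8) = -4
  v11 = min2(-4, 5) = -4
  v12 = neg(-4) = 4
  v14 = max2(-4, 4) = 4
  v18 = min2(-9, 4) = -9
  v19 = neg(-9) = 9
  v21 = min2(-9, 9) = -9
  v23 = mul(-9, 4) = -36
  v26 = mul(-9, -36) = 324
  v28 = min2(324, -4) = -4
  v30 = min2(-4, -9) = -9

Propagation after the edit:
  v18: runs — in1 -9->-7; result -7.
  v19: runs — in1 -9->-7; result 7.
  v21: runs — v18 -9->-7; v19 9->7; result -7.
  v23: runs — v21 -9->-7; result -28.
  v26: runs — v21 -9->-7; v23 -36->-28; result 196.
  v28: runs — v26 324->196; result -4 (same value as before).
  v30: runs — v18 -9->-7; result -7.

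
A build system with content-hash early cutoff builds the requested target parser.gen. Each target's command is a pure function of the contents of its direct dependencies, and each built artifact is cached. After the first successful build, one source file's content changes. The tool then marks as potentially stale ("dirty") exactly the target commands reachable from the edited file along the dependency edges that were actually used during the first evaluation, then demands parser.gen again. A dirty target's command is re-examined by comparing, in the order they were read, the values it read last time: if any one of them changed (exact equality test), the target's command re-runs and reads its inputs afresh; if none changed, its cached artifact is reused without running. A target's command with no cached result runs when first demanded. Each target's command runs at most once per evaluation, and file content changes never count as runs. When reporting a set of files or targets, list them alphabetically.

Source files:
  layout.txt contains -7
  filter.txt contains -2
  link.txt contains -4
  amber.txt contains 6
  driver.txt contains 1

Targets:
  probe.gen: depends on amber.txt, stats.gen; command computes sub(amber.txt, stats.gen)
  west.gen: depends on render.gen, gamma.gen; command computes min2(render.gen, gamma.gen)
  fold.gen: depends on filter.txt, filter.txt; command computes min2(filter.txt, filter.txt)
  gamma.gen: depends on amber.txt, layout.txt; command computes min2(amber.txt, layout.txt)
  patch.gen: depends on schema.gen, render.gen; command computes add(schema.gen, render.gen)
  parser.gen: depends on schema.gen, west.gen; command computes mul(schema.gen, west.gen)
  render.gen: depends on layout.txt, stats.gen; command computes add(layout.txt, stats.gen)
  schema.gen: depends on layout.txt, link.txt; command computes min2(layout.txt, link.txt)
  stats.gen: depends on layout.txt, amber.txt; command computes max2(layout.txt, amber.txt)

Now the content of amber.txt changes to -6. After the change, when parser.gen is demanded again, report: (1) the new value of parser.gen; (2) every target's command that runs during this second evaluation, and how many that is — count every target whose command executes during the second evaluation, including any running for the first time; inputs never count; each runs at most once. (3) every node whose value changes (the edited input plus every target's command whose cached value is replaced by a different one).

New value of parser.gen: 91.
Target commands that run: gamma.gen, parser.gen, render.gen, stats.gen, west.gen — 5 in total.
Values that change: amber.txt, parser.gen, render.gen, stats.gen, west.gen.

First evaluation (everything demanded from the output):
  gamma.gen = min2(6, -7) = -7
  schema.gen = min2(-7, -4) = -7
  stats.gen = max2(-7, 6) = 6
  render.gen = add(-7, 6) = -1
  west.gen = min2(-1, -7) = -7
  parser.gen = mul(-7, -7) = 49

Propagation after the edit:
  gamma.gen: runs — amber.txt 6->-6; result -7 (same value as before).
  stats.gen: runs — amber.txt 6->-6; result -6.
  render.gen: runs — stats.gen 6->-6; result -13.
  west.gen: runs — render.gen -1->-13; result -13.
  parser.gen: runs — west.gen -7->-13; result 91.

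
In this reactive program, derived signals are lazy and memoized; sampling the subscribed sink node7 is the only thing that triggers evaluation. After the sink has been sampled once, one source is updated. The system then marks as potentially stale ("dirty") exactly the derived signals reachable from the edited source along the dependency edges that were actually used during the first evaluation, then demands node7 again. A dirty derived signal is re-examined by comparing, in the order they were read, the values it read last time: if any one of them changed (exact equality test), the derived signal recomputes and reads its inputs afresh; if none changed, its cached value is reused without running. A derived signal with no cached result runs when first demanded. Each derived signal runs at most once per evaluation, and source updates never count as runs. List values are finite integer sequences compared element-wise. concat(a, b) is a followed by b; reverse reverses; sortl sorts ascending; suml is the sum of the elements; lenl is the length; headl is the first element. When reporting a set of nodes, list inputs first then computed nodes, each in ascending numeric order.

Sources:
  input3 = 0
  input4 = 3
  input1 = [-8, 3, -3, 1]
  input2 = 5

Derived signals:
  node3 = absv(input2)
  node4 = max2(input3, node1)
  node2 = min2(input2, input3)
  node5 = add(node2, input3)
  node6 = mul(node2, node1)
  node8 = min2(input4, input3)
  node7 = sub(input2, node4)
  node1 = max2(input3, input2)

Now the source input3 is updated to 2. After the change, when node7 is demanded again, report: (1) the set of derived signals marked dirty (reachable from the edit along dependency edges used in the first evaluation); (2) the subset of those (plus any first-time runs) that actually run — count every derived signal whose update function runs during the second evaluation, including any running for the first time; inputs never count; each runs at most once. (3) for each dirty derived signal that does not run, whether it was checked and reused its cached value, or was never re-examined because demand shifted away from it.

The edit dirties: node1, node4, node7.
2 derived signals run: node1, node4.
Cache hits after checking: node7.
Note where the cutoff bites: node7 is checked, finds nothing changed, and keeps its cache.

First demand of the output computes:
  node1 = max2(0, 5) = 5
  node4 = max2(0, 5) = 5
  node7 = sub(5, 5) = 0

After the edit, cleaning proceeds:
  node1: a read changed (input3 0->2) — executes, giving 5 — identical to its old value.
  node4: a read changed (input3 0->2) — executes, giving 5 — identical to its old value.
  node7: dirty, but its reads are unchanged (input2 unchanged, node4 unchanged); cached 0 stands.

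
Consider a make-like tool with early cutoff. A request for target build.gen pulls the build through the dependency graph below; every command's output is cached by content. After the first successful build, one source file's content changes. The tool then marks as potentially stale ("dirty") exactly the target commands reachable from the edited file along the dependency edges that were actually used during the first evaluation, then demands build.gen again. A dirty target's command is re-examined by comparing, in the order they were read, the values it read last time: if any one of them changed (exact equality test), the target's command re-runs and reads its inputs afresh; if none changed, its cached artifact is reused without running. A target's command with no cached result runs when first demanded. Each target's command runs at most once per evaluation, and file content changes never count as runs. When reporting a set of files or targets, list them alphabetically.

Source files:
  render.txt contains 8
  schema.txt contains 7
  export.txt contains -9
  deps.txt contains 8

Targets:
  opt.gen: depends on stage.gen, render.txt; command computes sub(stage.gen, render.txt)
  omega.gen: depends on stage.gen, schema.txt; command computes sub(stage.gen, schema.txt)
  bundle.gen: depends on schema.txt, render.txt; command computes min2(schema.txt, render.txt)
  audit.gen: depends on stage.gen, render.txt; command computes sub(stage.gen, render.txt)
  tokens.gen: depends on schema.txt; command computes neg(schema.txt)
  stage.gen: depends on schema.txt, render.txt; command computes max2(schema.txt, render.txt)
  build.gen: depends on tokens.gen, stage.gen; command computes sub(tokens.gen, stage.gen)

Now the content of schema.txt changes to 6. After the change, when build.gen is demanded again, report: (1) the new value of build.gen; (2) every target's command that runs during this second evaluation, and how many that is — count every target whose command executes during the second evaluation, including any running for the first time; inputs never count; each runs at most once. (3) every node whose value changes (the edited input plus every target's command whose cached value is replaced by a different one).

Demanding build.gen again yields -14.
3 target commands run: build.gen, stage.gen, tokens.gen.
The nodes whose values change: build.gen, schema.txt, tokens.gen.

First demand of the output computes:
  stage.gen = max2(7, 8) = 8
  tokens.gen = neg(7) = -7
  build.gen = sub(-7, 8) = -15

After the edit, cleaning proceeds:
  stage.gen: a read changed (schema.txt 7->6) — executes, giving 8 — identical to its old value.
  tokens.gen: a read changed (schema.txt 7->6) — executes, giving -6.
  build.gen: a read changed (tokens.gen -7->-6) — executes, giving -14.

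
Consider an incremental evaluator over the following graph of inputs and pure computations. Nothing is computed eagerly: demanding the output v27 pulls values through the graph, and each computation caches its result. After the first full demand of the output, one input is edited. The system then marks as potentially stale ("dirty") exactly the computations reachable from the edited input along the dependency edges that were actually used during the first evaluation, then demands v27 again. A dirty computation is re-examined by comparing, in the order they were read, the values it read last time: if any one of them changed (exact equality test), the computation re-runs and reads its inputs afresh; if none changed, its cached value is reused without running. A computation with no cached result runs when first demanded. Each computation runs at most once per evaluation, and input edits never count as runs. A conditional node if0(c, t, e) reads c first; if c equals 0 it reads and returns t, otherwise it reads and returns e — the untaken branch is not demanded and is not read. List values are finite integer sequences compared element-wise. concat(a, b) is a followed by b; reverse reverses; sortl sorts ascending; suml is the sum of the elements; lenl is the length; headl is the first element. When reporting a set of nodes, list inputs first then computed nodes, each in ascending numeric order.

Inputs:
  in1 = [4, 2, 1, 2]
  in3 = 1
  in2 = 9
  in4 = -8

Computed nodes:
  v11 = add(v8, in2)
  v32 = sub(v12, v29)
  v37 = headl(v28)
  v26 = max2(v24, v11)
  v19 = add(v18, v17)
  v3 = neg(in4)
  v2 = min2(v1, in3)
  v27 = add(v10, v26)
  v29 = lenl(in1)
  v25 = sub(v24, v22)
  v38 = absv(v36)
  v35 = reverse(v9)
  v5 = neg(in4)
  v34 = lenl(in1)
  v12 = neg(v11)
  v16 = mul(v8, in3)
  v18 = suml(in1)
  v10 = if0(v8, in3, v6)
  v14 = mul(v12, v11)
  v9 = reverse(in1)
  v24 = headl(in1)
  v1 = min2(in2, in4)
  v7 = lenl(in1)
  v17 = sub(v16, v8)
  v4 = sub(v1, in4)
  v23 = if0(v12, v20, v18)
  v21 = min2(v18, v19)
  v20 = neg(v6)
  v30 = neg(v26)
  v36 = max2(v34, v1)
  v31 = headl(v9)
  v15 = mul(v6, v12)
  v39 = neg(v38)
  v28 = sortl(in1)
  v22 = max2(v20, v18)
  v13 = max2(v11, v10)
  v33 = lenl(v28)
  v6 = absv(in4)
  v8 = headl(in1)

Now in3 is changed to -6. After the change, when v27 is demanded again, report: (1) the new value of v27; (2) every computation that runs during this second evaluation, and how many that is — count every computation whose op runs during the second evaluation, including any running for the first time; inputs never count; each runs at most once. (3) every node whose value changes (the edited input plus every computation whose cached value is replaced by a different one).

v27 now evaluates to 21.
Run set: none (0 run).
Changed values: in3.
The important point: nothing the output needs ever reads in3, so the edit is invisible to it.

Initial pass — values computed on the first demand:
  v6 = absv(-8) = 8
  v8 = headl([4, 2, 1, 2]) = 4
  v10 = if0(v8=4 -> else branch v6) = 8
  v11 = add(4, 9) = 13
  v24 = headl([4, 2, 1, 2]) = 4
  v26 = max2(4, 13) = 13
  v27 = add(8, 13) = 21

Second demand — change propagation:
  no demanded computation ever read in3, so the edit dirties nothing and nothing runs.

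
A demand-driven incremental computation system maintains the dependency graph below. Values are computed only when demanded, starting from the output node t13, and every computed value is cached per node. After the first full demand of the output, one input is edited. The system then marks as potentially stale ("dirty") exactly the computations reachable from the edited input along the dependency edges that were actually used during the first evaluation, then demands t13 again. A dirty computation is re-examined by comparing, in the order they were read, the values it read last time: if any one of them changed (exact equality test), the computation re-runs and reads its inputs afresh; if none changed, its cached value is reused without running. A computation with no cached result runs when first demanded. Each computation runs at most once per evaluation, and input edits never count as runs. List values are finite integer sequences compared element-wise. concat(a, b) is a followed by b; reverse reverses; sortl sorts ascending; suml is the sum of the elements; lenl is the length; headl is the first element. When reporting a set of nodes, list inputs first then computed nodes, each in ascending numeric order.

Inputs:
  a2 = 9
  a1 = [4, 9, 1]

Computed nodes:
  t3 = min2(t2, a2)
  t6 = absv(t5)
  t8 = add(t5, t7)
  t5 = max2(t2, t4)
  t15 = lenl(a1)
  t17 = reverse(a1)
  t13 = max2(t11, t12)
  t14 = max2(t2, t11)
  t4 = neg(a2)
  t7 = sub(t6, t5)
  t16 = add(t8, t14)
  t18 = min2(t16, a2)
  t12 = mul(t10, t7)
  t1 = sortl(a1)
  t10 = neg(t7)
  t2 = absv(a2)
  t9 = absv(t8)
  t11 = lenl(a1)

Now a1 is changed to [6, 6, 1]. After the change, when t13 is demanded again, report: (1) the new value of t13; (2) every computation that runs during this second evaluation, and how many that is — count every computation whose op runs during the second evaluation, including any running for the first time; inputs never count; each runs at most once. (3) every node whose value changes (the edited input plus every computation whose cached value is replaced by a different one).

First evaluation (everything demanded from the output):
  t2 = absv(9) = 9
  t4 = neg(9) = -9
  t5 = max2(9, -9) = 9
  t6 = absv(9) = 9
  t7 = sub(9, 9) = 0
  t10 = neg(0) = 0
  t11 = lenl([4, 9, 1]) = 3
  t12 = mul(0, 0) = 0
  t13 = max2(3, 0) = 3

Propagation after the edit:
  t11: runs — a1 [4, 9, 1]->[6, 6, 1]; result 3 (same value as before).
  t13: checked — values it read are unchanged (t11 unchanged, t12 unchanged); reused cached 3 without running.

Key observation: the change is absorbed at t11 — it re-runs but produces the same value, and the output's value is unchanged.

New value of t13: 3.
Computations that run: t11 — 1 in total.
Values that change: a1.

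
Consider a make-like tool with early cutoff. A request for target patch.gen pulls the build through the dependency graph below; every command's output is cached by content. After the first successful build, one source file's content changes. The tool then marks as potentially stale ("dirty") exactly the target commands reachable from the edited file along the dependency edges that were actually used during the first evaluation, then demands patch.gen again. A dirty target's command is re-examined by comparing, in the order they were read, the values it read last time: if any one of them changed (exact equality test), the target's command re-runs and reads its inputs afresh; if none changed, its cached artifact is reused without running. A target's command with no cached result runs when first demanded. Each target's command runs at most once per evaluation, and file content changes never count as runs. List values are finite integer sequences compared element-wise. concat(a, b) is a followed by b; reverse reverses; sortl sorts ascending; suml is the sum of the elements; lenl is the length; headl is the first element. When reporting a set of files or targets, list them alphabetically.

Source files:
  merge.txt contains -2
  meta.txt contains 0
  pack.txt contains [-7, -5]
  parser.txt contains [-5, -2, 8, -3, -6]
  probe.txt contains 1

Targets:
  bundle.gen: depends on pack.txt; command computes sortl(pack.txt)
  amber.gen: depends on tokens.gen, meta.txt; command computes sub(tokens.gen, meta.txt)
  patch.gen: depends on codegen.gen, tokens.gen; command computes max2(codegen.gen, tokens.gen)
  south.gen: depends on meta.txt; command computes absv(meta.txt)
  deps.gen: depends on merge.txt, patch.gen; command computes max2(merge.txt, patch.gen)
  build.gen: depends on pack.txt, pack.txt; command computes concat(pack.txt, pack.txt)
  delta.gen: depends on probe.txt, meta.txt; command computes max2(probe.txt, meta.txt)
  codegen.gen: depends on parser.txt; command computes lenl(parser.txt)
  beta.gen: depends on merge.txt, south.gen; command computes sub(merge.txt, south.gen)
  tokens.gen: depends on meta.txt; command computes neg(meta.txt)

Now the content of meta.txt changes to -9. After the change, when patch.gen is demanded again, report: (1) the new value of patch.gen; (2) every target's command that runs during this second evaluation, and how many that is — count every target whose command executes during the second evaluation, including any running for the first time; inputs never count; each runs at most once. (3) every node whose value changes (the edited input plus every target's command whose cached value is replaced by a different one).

First demand of the output computes:
  codegen.gen = lenl([-5, -2, 8, -3, -6]) = 5
  tokens.gen = neg(0) = 0
  patch.gen = max2(5, 0) = 5

After the edit, cleaning proceeds:
  tokens.gen: a read changed (meta.txt 0->-9) — executes, giving 9.
  patch.gen: a read changed (tokens.gen 0->9) — executes, giving 9.

Demanding patch.gen again yields 9.
2 target commands run: patch.gen, tokens.gen.
The nodes whose values change: meta.txt, patch.gen, tokens.gen.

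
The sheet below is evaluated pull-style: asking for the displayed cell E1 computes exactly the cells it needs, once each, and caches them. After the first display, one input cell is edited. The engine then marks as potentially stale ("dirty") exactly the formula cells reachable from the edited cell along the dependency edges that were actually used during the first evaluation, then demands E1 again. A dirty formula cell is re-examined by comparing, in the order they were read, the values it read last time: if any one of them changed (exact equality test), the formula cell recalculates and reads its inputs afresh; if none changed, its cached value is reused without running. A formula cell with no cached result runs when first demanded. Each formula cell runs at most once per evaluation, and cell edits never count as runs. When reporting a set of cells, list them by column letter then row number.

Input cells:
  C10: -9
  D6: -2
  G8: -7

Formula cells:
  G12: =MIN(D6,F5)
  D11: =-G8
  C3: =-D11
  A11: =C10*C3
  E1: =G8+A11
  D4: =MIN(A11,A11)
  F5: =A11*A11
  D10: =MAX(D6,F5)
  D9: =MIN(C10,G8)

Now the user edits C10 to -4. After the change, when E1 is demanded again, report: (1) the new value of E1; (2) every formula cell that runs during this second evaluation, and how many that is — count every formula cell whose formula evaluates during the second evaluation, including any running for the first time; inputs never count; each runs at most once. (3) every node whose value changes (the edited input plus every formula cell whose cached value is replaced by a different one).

First demand of the output computes:
  D11 = -(-7) = 7
  C3 = -(7) = -7
  A11 = -9 * -7 = 63
  E1 = -7 + 63 = 56

After the edit, cleaning proceeds:
  A11: a read changed (C10 -9->-4) — executes, giving 28.
  E1: a read changed (A11 63->28) — executes, giving 21.

Demanding E1 again yields 21.
2 formula cells run: A11, E1.
The nodes whose values change: A11, C10, E1.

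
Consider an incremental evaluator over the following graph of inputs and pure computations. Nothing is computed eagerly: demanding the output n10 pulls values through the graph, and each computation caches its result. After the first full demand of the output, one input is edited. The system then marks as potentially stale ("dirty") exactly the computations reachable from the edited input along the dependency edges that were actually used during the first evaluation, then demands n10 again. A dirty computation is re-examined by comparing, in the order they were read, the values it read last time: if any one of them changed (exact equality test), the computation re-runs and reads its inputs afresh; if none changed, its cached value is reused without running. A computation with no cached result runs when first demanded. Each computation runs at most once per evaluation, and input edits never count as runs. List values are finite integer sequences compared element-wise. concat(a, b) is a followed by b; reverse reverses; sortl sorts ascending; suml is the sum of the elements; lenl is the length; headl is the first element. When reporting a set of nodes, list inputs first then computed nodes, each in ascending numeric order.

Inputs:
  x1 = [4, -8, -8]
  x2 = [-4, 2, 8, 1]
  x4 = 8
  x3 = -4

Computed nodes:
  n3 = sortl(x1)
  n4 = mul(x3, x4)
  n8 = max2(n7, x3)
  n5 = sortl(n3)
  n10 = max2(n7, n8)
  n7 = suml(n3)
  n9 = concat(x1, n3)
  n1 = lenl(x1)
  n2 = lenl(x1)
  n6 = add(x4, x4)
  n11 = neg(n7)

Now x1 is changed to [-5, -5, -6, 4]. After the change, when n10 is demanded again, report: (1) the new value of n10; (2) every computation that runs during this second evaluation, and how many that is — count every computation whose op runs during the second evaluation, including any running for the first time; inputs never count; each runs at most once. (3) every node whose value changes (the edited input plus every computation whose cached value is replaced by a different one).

n10 now evaluates to -4.
Run set: n3, n7 (2 run).
Changed values: x1, n3.
The important point: n7 recomputes to an identical value, and the output ends up unchanged.

Initial pass — values computed on the first demand:
  n3 = sortl([4, -8, -8]) = [-8, -8, 4]
  n7 = suml([-8, -8, 4]) = -12
  n8 = max2(-12, -4) = -4
  n10 = max2(-12, -4) = -4

Second demand — change propagation:
  n3: re-runs because x1 [4, -8, -8]->[-5, -5, -6, 4]; new result [-6, -5, -5, 4].
  n7: re-runs because n3 [-8, -8, 4]->[-6, -5, -5, 4]; new result -12 (unchanged).
  n8: re-examined; everything it read last time is the same (n7 unchanged, x3 unchanged) — cache -4 kept, no run.
  n10: re-examined; everything it read last time is the same (n7 unchanged, n8 unchanged) — cache -4 kept, no run.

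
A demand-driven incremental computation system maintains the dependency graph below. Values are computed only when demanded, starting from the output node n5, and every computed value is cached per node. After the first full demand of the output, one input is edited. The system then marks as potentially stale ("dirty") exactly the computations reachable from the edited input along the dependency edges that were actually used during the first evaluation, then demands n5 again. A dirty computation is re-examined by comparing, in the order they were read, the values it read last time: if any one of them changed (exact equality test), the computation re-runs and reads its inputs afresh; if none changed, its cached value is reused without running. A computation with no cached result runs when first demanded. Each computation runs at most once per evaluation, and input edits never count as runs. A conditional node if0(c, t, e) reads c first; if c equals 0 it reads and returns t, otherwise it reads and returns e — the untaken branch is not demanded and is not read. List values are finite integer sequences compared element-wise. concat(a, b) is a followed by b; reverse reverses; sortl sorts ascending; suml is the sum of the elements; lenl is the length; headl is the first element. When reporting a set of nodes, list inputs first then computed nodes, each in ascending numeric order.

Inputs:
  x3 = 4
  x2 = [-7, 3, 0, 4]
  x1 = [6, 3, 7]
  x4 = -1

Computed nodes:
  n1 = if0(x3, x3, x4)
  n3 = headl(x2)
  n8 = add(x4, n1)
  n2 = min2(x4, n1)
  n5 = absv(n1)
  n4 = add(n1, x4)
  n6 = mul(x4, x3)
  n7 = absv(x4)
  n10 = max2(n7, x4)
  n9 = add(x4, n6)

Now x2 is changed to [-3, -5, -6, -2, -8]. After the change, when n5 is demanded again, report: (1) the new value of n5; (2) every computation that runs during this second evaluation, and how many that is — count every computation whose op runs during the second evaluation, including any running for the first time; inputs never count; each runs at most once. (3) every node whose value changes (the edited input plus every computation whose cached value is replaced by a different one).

New value of n5: 1.
Computations that run: none — 0 in total.
Values that change: x2.
Key observation: x2 is never demanded by the output, so the edit triggers no recomputation at all.

First evaluation (everything demanded from the output):
  n1 = if0(x3=4 -> else branch x4) = -1
  n5 = absv(-1) = 1

Propagation after the edit:
  x2 feeds no computation that the output demands — nothing is marked dirty and nothing runs.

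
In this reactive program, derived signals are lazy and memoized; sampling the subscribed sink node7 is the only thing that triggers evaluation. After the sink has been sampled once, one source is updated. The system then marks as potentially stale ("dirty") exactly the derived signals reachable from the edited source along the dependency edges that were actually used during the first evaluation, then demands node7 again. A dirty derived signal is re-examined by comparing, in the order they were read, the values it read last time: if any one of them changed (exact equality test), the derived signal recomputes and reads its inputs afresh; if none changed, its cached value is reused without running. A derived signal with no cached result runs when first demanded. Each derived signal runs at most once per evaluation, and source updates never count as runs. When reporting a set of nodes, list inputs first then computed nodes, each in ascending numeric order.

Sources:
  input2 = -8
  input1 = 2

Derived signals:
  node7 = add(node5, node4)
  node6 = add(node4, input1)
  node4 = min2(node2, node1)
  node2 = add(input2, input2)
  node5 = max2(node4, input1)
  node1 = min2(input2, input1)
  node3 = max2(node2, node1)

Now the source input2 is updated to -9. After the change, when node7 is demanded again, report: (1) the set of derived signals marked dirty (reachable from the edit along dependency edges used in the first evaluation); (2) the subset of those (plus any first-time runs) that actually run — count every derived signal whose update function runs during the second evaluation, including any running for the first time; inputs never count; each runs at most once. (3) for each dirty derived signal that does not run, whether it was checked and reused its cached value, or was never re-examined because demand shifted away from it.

The edit dirties: node1, node2, node4, node5, node7.
5 derived signals run: node1, node2, node4, node5, node7.
No dirty derived signal escaped a run.

First demand of the output computes:
  node1 = min2(-8, 2) = -8
  node2 = add(-8, -8) = -16
  node4 = min2(-16, -8) = -16
  node5 = max2(-16, 2) = 2
  node7 = add(2, -16) = -14

After the edit, cleaning proceeds:
  node1: a read changed (input2 -8->-9) — executes, giving -9.
  node2: a read changed (input2 -8->-9; input2 -8->-9) — executes, giving -18.
  node4: a read changed (node2 -16->-18; node1 -8->-9) — executes, giving -18.
  node5: a read changed (node4 -16->-18) — executes, giving 2 — identical to its old value.
  node7: a read changed (node4 -16->-18) — executes, giving -16.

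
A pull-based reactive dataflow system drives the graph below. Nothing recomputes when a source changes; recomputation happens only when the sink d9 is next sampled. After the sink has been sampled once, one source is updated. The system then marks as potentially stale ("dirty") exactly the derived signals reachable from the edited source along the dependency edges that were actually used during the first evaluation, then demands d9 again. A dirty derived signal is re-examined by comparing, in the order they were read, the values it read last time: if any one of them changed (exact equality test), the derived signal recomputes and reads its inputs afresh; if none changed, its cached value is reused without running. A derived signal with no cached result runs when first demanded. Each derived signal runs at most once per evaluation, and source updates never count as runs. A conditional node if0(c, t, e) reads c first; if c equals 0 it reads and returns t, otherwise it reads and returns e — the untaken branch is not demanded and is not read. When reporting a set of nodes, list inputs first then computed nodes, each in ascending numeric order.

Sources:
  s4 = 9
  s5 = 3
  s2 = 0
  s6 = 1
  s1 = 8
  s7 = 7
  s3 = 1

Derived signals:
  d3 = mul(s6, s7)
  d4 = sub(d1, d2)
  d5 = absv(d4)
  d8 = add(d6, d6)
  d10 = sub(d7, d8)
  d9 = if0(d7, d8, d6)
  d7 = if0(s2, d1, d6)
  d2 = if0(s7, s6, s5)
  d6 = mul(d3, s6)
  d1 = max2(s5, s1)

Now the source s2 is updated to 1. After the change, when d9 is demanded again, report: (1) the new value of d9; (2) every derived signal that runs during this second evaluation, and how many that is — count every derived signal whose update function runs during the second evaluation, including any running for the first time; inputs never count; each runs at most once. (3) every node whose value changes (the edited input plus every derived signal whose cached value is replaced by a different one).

New value of d9: 7.
Derived signals that run: d7, d9 — 2 in total.
Values that change: s2, d7.

First evaluation (everything demanded from the output):
  d1 = max2(3, 8) = 8
  d3 = mul(1, 7) = 7
  d6 = mul(7, 1) = 7
  d7 = if0(s2=0 -> then branch d1) = 8
  d9 = if0(d7=8 -> else branch d6) = 7

Propagation after the edit:
  d7: runs — s2 0->1; result 7.
  d9: runs — d7 8->7; result 7 (same value as before).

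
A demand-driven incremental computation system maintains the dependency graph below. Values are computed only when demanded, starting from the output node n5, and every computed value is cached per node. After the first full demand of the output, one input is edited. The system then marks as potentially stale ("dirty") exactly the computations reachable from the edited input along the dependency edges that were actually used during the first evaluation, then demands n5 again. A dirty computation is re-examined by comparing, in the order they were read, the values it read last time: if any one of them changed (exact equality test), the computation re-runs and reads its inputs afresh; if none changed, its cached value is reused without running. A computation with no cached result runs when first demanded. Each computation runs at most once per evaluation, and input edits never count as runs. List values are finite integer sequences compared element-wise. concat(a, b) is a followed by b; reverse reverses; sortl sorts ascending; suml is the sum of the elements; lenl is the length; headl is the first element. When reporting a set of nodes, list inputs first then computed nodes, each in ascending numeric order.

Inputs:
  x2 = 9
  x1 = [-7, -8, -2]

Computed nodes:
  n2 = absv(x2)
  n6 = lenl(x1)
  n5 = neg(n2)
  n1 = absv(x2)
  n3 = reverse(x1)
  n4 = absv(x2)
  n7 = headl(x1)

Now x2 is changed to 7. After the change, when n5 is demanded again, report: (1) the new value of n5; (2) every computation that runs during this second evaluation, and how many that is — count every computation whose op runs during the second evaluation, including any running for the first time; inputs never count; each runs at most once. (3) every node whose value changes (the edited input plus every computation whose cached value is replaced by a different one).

First evaluation (everything demanded from the output):
  n2 = absv(9) = 9
  n5 = neg(9) = -9

Propagation after the edit:
  n2: runs — x2 9->7; result 7.
  n5: runs — n2 9->7; result -7.

New value of n5: -7.
Computations that run: n2, n5 — 2 in total.
Values that change: x2, n2, n5.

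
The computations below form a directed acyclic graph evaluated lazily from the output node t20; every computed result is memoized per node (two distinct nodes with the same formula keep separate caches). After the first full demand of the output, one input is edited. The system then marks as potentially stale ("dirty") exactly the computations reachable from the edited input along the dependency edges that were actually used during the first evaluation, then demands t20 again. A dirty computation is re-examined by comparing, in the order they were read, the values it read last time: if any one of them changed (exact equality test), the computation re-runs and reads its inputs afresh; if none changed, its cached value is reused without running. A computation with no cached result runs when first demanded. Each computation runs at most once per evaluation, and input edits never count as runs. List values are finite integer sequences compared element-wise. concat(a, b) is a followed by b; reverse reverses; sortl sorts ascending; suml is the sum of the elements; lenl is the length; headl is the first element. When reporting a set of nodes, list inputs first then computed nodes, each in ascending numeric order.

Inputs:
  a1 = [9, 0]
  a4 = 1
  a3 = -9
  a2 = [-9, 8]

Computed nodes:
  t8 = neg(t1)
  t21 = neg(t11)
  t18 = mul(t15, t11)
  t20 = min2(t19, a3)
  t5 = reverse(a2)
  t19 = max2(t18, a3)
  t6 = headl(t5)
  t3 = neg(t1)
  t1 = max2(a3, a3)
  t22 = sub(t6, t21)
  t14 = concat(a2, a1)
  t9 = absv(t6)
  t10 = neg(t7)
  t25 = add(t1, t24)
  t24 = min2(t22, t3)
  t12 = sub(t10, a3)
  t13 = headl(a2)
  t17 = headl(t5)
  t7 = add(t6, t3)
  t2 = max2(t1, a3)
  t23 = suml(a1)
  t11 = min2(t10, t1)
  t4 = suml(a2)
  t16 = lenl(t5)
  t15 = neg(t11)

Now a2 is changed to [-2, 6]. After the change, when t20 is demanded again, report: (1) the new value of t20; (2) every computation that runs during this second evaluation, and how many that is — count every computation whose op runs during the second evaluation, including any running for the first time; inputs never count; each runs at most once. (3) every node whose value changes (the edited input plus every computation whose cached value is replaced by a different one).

Demanding t20 again yields -9.
8 computations run: t5, t6, t7, t10, t11, t15, t18, t19.
The nodes whose values change: a2, t5, t6, t7, t10, t11, t15, t18.
Note the absorption at t19: it re-runs yet its value is the same, leaving the output's value untouched.

First demand of the output computes:
  t1 = max2(-9, -9) = -9
  t3 = neg(-9) = 9
  t5 = reverse([-9, 8]) = [8, -9]
  t6 = headl([8, -9]) = 8
  t7 = add(8, 9) = 17
  t10 = neg(17) = -17
  t11 = min2(-17, -9) = -17
  t15 = neg(-17) = 17
  t18 = mul(17, -17) = -289
  t19 = max2(-289, -9) = -9
  t20 = min2(-9, -9) = -9

After the edit, cleaning proceeds:
  t5: a read changed (a2 [-9, 8]->[-2, 6]) — executes, giving [6, -2].
  t6: a read changed (t5 [8, -9]->[6, -2]) — executes, giving 6.
  t7: a read changed (t6 8->6) — executes, giving 15.
  t10: a read changed (t7 17->15) — executes, giving -15.
  t11: a read changed (t10 -17->-15) — executes, giving -15.
  t15: a read changed (t11 -17->-15) — executes, giving 15.
  t18: a read changed (t15 17->15; t11 -17->-15) — executes, giving -225.
  t19: a read changed (t18 -289->-225) — executes, giving -9 — identical to its old value.
  t20: dirty, but its reads are unchanged (t19 unchanged, a3 unchanged); cached -9 stands.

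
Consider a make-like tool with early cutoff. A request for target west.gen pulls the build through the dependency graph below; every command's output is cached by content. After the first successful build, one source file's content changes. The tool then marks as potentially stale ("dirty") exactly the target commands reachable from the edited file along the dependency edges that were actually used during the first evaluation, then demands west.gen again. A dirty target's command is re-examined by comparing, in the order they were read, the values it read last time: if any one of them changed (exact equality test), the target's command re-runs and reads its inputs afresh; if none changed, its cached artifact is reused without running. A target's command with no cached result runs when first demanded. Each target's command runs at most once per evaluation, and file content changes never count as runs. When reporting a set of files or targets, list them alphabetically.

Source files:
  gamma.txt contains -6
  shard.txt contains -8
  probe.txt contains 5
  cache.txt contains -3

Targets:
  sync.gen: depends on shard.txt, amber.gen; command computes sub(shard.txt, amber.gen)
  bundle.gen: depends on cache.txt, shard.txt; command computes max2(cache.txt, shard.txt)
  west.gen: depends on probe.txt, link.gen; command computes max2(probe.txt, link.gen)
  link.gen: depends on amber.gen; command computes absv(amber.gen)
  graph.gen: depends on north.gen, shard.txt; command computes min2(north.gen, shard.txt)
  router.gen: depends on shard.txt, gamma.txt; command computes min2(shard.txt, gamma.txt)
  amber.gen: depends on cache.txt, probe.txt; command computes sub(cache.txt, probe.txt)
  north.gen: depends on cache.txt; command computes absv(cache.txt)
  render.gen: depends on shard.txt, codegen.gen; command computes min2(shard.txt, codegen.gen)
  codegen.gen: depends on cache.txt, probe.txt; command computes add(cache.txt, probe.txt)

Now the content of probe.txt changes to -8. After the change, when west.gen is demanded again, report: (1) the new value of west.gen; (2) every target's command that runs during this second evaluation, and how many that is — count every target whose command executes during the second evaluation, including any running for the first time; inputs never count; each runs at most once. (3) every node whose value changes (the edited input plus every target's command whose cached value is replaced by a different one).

Demanding west.gen again yields 5.
3 target commands run: amber.gen, link.gen, west.gen.
The nodes whose values change: amber.gen, link.gen, probe.txt, west.gen.

First demand of the output computes:
  amber.gen = sub(-3, 5) = -8
  link.gen = absv(-8) = 8
  west.gen = max2(5, 8) = 8

After the edit, cleaning proceeds:
  amber.gen: a read changed (probe.txt 5->-8) — executes, giving 5.
  link.gen: a read changed (amber.gen -8->5) — executes, giving 5.
  west.gen: a read changed (probe.txt 5->-8; link.gen 8->5) — executes, giving 5.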